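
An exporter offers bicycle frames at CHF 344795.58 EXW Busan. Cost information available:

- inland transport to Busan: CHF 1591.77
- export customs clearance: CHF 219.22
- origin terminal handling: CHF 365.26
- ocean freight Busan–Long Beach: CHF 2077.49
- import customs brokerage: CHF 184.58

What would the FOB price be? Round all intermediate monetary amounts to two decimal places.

FOB price: CHF 346971.83

Not relevant to the conversion: freight, brokerage — on the buyer under both terms; not part of either seller's price.
From EXW to FOB, the seller additionally bears: inland to port, export clearance, origin terminal.
FOB price = 344795.58 + 1591.77 + 219.22 + 365.26 = 346971.83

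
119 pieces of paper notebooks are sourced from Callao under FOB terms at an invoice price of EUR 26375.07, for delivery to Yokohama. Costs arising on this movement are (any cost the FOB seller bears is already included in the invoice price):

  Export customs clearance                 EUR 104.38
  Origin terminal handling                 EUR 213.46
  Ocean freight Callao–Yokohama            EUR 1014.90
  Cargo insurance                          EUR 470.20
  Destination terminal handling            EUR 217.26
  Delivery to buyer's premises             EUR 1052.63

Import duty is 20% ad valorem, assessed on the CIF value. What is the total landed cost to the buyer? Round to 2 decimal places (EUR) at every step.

FOB: the seller bears costs until goods are on board at the origin port; the buyer bears freight, insurance and all costs thereafter.
Already in the invoice (seller's account under FOB): export clearance, origin terminal — exclude.
CIF value = FOB price + freight + insurance = 26375.07 + 1014.90 + 470.20 = 27860.17
Import duty = 27860.17 × 20% = 5572.03
Buyer bears: freight 1014.90 + insurance 470.20 + destination terminal 217.26 + delivery 1052.63 + duty 5572.03 = 8327.02
Landed cost = invoice 26375.07 + 8327.02 = 34702.09

Total landed cost: EUR 34702.09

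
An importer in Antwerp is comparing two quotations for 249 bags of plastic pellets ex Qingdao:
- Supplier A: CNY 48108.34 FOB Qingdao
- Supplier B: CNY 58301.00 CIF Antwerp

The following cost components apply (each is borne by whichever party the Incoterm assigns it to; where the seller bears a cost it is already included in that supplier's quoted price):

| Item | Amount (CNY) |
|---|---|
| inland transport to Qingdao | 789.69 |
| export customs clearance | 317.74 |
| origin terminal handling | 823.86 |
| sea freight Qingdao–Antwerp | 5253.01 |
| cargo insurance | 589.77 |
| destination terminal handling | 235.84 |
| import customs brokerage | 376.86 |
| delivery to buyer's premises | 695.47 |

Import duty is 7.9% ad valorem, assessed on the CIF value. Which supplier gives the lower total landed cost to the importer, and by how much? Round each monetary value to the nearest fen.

Supplier A is cheaper by CNY 4693.52

Supplier A (FOB):
CIF value = FOB price + freight + insurance = 48108.34 + 5253.01 + 589.77 = 53951.12
Import duty = 53951.12 × 7.9% = 4262.14
Buyer bears (A): 5253.01 + 589.77 + 235.84 + 376.86 + 695.47 = 7150.95
Landed cost (A) = invoice 48108.34 + 7150.95 + duty 4262.14 = 59521.43
Supplier B (CIF):
The CIF price already equals the CIF value: 58301.00
Import duty = 58301.00 × 7.9% = 4605.78
Buyer bears (B): 235.84 + 376.86 + 695.47 = 1308.17
Landed cost (B) = invoice 58301.00 + 1308.17 + duty 4605.78 = 64214.95
Difference = |59521.43 − 64214.95| = 4693.52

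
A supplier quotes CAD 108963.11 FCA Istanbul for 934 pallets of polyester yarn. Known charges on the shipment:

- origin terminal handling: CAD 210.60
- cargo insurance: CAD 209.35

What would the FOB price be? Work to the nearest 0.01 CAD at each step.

Not relevant to the conversion: insurance — on the buyer under both terms; not part of either seller's price.
From FCA to FOB, the seller additionally bears: origin terminal.
FOB price = 108963.11 + 210.60 = 109173.71

FOB price: CAD 109173.71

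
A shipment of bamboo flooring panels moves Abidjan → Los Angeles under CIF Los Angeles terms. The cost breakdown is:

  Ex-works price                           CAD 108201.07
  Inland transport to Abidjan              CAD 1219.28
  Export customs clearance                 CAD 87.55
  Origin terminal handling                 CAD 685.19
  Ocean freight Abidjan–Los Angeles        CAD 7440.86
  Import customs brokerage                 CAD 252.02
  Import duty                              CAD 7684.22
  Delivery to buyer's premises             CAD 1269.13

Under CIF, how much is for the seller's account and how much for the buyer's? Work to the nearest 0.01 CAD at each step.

CIF: the seller pays costs through ocean freight and marine insurance to the destination port.
Seller's account: goods 108201.07 + inland to port 1219.28 + export clearance 87.55 + origin terminal 685.19 + freight 7440.86 = 117633.95
Buyer's account: brokerage 252.02 + duty 7684.22 + delivery 1269.13 = 9205.37

Seller: CAD 117633.95; buyer: CAD 9205.37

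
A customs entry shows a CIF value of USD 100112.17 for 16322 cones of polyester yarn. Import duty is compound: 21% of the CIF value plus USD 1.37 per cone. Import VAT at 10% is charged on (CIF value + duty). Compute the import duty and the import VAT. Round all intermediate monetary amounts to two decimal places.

Ad valorem component: 100112.17 × 21% = 21023.56
Specific component: 16322 × 1.37 = 22361.14
Import duty = 21023.56 + 22361.14 = 43384.70
VAT base = CIF + duty = 100112.17 + 43384.70 = 143496.87
Import VAT = 143496.87 × 10% = 14349.69

Import duty: USD 43384.70; import VAT: USD 14349.69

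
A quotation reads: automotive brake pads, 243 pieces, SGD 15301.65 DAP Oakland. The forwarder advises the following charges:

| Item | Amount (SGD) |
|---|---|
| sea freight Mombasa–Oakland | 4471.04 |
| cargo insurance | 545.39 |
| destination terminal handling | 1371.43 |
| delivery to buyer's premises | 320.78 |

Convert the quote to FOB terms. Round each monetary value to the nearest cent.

FOB price: SGD 8593.01

From DAP to FOB, the seller no longer bears: freight, insurance, destination terminal, delivery.
FOB price = 15301.65 − 4471.04 − 545.39 − 1371.43 − 320.78 = 8593.01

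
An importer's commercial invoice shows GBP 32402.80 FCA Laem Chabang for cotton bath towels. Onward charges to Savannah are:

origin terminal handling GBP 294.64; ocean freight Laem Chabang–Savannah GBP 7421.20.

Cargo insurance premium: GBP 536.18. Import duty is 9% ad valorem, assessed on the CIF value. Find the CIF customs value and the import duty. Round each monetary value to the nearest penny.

CIF value: GBP 40654.82; import duty: GBP 3658.93

CIF = FCA price + pre-shipment costs + freight + insurance
CIF = 32402.80 + 294.64 + 7421.20 + 536.18 = 40654.82
Import duty = 40654.82 × 9% = 3658.93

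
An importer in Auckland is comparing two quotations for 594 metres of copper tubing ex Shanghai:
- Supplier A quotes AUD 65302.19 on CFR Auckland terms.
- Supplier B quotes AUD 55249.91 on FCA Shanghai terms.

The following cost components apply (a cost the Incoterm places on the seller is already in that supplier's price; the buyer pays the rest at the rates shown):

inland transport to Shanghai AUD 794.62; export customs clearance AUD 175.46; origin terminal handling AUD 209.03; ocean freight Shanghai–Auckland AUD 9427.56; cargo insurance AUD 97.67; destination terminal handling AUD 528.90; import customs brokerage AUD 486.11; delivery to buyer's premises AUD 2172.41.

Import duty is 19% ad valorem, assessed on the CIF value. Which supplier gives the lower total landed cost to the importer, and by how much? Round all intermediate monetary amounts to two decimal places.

Supplier A (CFR):
CIF value = CFR price + insurance = 65302.19 + 97.67 = 65399.86
Import duty = 65399.86 × 19% = 12425.97
Buyer bears (A): 97.67 + 528.90 + 486.11 + 2172.41 = 3285.09
Landed cost (A) = invoice 65302.19 + 3285.09 + duty 12425.97 = 81013.25
Supplier B (FCA):
CIF value = FCA price + origin terminal + freight + insurance = 55249.91 + 209.03 + 9427.56 + 97.67 = 64984.17
Import duty = 64984.17 × 19% = 12346.99
Buyer bears (B): 209.03 + 9427.56 + 97.67 + 528.90 + 486.11 + 2172.41 = 12921.68
Landed cost (B) = invoice 55249.91 + 12921.68 + duty 12346.99 = 80518.58
Difference = |81013.25 − 80518.58| = 494.67

Supplier B is cheaper by AUD 494.67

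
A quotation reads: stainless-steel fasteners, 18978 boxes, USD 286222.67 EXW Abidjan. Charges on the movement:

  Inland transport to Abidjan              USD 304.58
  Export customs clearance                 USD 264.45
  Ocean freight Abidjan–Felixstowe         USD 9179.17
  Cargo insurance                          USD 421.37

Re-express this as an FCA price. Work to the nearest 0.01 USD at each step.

Not relevant to the conversion: insurance, freight — on the buyer under both terms; not part of either seller's price.
From EXW to FCA, the seller additionally bears: inland to port, export clearance.
FCA price = 286222.67 + 304.58 + 264.45 = 286791.70

FCA price: USD 286791.70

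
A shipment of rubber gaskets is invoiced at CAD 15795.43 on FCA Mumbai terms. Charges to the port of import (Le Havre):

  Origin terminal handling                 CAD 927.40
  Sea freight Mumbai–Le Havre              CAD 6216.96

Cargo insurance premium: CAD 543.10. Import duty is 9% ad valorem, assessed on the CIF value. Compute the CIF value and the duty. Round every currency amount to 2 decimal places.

CIF value: CAD 23482.89; import duty: CAD 2113.46

CIF = FCA price + pre-shipment costs + freight + insurance
CIF = 15795.43 + 927.40 + 6216.96 + 543.10 = 23482.89
Import duty = 23482.89 × 9% = 2113.46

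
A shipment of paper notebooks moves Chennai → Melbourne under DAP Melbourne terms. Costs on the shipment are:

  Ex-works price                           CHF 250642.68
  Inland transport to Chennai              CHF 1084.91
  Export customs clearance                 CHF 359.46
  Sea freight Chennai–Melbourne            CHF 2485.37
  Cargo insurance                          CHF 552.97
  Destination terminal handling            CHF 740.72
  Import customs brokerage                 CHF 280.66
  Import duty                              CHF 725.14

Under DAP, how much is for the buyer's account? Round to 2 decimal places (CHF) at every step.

DAP: the seller bears all costs to the named destination except import duty and clearance.
Seller's account: goods 250642.68 + inland to port 1084.91 + export clearance 359.46 + freight 2485.37 + insurance 552.97 + destination terminal 740.72 = 255866.11
Buyer's account: brokerage 280.66 + duty 725.14 = 1005.80

Buyer's account: CHF 1005.80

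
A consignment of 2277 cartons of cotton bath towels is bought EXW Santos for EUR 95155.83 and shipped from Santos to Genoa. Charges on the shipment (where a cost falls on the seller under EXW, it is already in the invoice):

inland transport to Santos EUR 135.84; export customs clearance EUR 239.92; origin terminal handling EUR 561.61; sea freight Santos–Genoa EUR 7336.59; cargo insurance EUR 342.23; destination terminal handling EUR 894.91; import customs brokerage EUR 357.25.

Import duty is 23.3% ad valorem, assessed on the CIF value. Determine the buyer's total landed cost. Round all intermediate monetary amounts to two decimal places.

EXW: the seller makes goods available at their premises; the buyer bears all onward costs.
CIF value = EXW price + inland to port + export clearance + origin terminal + freight + insurance = 95155.83 + 135.84 + 239.92 + 561.61 + 7336.59 + 342.23 = 103772.02
Import duty = 103772.02 × 23.3% = 24178.88
Buyer bears: inland to port 135.84 + export clearance 239.92 + origin terminal 561.61 + freight 7336.59 + insurance 342.23 + destination terminal 894.91 + brokerage 357.25 + duty 24178.88 = 34047.23
Landed cost = invoice 95155.83 + 34047.23 = 129203.06

Total landed cost: EUR 129203.06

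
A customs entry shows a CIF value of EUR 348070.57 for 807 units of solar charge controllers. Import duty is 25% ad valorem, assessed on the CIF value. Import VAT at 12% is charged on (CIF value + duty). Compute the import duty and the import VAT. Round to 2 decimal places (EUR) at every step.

Import duty: EUR 87017.64; import VAT: EUR 52210.59

Import duty = 348070.57 × 25% = 87017.64
VAT base = CIF + duty = 348070.57 + 87017.64 = 435088.21
Import VAT = 435088.21 × 12% = 52210.59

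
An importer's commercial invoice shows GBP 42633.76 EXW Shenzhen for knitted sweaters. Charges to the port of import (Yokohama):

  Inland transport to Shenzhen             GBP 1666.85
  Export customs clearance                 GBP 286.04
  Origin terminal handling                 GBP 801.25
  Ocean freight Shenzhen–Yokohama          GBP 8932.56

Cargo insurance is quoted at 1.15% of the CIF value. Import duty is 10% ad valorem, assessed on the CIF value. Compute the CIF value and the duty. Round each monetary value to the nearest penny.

Let C be the CIF value. C = EXW price + pre-shipment costs + freight + 1.15% × C
C − 1.15% × C = 42633.76 + 1666.85 + 286.04 + 801.25 + 8932.56
0.9885 × C = 54320.46
C = 54320.46 / 0.9885 = 54952.41
Insurance premium = 1.15% × 54952.41 = 631.95
Import duty = 54952.41 × 10% = 5495.24

CIF value: GBP 54952.41; import duty: GBP 5495.24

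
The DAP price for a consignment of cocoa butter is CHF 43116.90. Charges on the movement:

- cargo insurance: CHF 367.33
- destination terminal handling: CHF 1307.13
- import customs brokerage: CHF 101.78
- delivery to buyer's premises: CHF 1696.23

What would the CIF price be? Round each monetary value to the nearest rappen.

Not relevant to the conversion: insurance — on the seller under both DAP and CIF; already in the DAP price and stays in the CIF price. brokerage — on the buyer under both terms; not part of either seller's price.
From DAP to CIF, the seller no longer bears: destination terminal, delivery.
CIF price = 43116.90 − 1307.13 − 1696.23 = 40113.54

CIF price: CHF 40113.54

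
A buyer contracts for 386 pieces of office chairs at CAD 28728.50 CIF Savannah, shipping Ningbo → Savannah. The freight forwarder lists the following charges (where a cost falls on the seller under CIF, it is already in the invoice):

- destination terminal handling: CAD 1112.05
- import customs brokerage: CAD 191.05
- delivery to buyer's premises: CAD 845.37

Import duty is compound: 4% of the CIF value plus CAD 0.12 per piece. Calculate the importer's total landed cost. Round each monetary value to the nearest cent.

CIF: the seller pays costs through ocean freight and marine insurance to the destination port.
The CIF price already equals the CIF value: 28728.50
Ad valorem component: 28728.50 × 4% = 1149.14
Specific component: 386 × 0.12 = 46.32
Import duty = 1149.14 + 46.32 = 1195.46
Buyer bears: destination terminal 1112.05 + brokerage 191.05 + delivery 845.37 + duty 1195.46 = 3343.93
Landed cost = invoice 28728.50 + 3343.93 = 32072.43

Total landed cost: CAD 32072.43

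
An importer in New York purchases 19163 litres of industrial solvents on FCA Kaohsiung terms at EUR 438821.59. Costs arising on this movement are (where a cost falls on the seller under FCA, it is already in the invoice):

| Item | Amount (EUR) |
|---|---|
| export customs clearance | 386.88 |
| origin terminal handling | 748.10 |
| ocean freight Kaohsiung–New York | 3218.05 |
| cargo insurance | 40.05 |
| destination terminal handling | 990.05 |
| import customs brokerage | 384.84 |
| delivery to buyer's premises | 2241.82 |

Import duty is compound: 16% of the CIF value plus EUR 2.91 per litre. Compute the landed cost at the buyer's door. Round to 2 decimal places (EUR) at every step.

FCA: the seller delivers export-cleared goods to the carrier; the buyer bears costs from that point.
Already in the invoice (seller's account under FCA): export clearance — exclude.
CIF value = FCA price + origin terminal + freight + insurance = 438821.59 + 748.10 + 3218.05 + 40.05 = 442827.79
Ad valorem component: 442827.79 × 16% = 70852.45
Specific component: 19163 × 2.91 = 55764.33
Import duty = 70852.45 + 55764.33 = 126616.78
Buyer bears: origin terminal 748.10 + freight 3218.05 + insurance 40.05 + destination terminal 990.05 + brokerage 384.84 + delivery 2241.82 + duty 126616.78 = 134239.69
Landed cost = invoice 438821.59 + 134239.69 = 573061.28

Total landed cost: EUR 573061.28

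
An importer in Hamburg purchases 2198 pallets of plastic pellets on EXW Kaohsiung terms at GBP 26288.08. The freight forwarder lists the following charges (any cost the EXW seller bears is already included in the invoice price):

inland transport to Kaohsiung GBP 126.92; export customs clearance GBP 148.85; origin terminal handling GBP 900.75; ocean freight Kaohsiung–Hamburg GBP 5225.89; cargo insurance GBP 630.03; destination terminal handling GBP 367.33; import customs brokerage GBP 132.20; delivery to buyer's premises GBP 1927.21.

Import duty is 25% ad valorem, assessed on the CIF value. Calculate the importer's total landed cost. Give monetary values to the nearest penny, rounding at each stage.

EXW: the seller makes goods available at their premises; the buyer bears all onward costs.
CIF value = EXW price + inland to port + export clearance + origin terminal + freight + insurance = 26288.08 + 126.92 + 148.85 + 900.75 + 5225.89 + 630.03 = 33320.52
Import duty = 33320.52 × 25% = 8330.13
Buyer bears: inland to port 126.92 + export clearance 148.85 + origin terminal 900.75 + freight 5225.89 + insurance 630.03 + destination terminal 367.33 + brokerage 132.20 + delivery 1927.21 + duty 8330.13 = 17789.31
Landed cost = invoice 26288.08 + 17789.31 = 44077.39

Total landed cost: GBP 44077.39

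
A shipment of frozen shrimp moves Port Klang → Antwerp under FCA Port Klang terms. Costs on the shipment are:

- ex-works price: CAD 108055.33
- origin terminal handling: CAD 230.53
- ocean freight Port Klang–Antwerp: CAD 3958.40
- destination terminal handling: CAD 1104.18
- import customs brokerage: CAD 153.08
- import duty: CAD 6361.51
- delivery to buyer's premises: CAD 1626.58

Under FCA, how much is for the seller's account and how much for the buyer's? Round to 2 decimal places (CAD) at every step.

FCA: the seller delivers export-cleared goods to the carrier; the buyer bears costs from that point.
Seller's account: goods 108055.33 = 108055.33
Buyer's account: origin terminal 230.53 + freight 3958.40 + destination terminal 1104.18 + brokerage 153.08 + duty 6361.51 + delivery 1626.58 = 13434.28

Seller: CAD 108055.33; buyer: CAD 13434.28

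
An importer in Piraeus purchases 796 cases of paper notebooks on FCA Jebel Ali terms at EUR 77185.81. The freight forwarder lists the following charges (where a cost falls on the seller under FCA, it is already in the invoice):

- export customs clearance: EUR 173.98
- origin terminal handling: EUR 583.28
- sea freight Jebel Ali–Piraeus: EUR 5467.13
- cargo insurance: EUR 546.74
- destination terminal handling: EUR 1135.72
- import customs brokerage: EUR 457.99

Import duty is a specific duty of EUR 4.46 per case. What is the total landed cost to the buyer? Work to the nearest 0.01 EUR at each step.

Total landed cost: EUR 88926.83

FCA: the seller delivers export-cleared goods to the carrier; the buyer bears costs from that point.
Already in the invoice (seller's account under FCA): export clearance — exclude.
CIF value = FCA price + origin terminal + freight + insurance = 77185.81 + 583.28 + 5467.13 + 546.74 = 83782.96
Import duty = 796 × 4.46 = 3550.16
Buyer bears: origin terminal 583.28 + freight 5467.13 + insurance 546.74 + destination terminal 1135.72 + brokerage 457.99 + duty 3550.16 = 11741.02
Landed cost = invoice 77185.81 + 11741.02 = 88926.83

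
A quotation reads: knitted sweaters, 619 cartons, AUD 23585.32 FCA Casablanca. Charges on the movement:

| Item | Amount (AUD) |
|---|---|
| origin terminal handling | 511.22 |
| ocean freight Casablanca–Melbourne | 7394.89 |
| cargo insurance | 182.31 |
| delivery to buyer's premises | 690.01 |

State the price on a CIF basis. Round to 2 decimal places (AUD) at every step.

CIF price: AUD 31673.74

Not relevant to the conversion: delivery — on the buyer under both terms; not part of either seller's price.
From FCA to CIF, the seller additionally bears: origin terminal, freight, insurance.
CIF price = 23585.32 + 511.22 + 7394.89 + 182.31 = 31673.74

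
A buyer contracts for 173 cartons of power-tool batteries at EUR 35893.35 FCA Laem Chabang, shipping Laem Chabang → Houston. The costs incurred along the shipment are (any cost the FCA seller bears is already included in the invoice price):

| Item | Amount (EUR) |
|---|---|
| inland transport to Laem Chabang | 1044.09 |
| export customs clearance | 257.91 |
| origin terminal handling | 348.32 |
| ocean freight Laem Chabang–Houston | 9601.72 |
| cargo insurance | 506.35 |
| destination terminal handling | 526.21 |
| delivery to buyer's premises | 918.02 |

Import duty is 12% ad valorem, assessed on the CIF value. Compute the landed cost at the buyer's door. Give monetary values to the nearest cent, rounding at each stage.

Total landed cost: EUR 53355.94

FCA: the seller delivers export-cleared goods to the carrier; the buyer bears costs from that point.
Already in the invoice (seller's account under FCA): inland to port, export clearance — exclude.
CIF value = FCA price + origin terminal + freight + insurance = 35893.35 + 348.32 + 9601.72 + 506.35 = 46349.74
Import duty = 46349.74 × 12% = 5561.97
Buyer bears: origin terminal 348.32 + freight 9601.72 + insurance 506.35 + destination terminal 526.21 + delivery 918.02 + duty 5561.97 = 17462.59
Landed cost = invoice 35893.35 + 17462.59 = 53355.94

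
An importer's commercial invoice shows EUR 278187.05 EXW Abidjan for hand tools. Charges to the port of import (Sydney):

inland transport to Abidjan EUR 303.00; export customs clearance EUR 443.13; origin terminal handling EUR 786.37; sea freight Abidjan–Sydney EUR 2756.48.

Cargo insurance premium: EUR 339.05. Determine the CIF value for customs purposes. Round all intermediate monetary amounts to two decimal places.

CIF value: EUR 282815.08

CIF = EXW price + pre-shipment costs + freight + insurance
CIF = 278187.05 + 303.00 + 443.13 + 786.37 + 2756.48 + 339.05 = 282815.08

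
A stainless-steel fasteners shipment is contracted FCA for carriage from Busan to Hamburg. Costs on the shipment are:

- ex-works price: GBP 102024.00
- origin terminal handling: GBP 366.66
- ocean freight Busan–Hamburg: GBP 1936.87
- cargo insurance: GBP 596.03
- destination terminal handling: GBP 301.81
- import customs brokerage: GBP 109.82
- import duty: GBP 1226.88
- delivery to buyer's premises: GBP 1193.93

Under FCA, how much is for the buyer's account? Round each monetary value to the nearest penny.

Buyer's account: GBP 5732.00

FCA: the seller delivers export-cleared goods to the carrier; the buyer bears costs from that point.
Seller's account: goods 102024.00 = 102024.00
Buyer's account: origin terminal 366.66 + freight 1936.87 + insurance 596.03 + destination terminal 301.81 + brokerage 109.82 + duty 1226.88 + delivery 1193.93 = 5732.00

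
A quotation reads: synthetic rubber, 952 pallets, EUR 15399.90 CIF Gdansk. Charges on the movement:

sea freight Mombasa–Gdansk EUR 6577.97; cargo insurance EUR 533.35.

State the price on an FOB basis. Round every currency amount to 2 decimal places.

FOB price: EUR 8288.58

From CIF to FOB, the seller no longer bears: freight, insurance.
FOB price = 15399.90 − 6577.97 − 533.35 = 8288.58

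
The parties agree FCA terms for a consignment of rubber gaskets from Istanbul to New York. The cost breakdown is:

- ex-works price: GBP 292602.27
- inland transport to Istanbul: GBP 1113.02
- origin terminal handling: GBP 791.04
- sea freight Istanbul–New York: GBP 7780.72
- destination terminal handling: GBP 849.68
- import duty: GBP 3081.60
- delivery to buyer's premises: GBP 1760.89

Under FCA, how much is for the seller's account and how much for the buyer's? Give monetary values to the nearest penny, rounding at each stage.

FCA: the seller delivers export-cleared goods to the carrier; the buyer bears costs from that point.
Seller's account: goods 292602.27 + inland to port 1113.02 = 293715.29
Buyer's account: origin terminal 791.04 + freight 7780.72 + destination terminal 849.68 + duty 3081.60 + delivery 1760.89 = 14263.93

Seller: GBP 293715.29; buyer: GBP 14263.93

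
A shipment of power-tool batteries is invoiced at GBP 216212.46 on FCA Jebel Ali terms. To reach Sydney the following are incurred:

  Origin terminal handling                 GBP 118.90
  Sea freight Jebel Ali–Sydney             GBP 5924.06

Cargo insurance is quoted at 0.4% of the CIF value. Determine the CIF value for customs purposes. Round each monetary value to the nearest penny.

Let C be the CIF value. C = FCA price + pre-shipment costs + freight + 0.4% × C
C − 0.4% × C = 216212.46 + 118.90 + 5924.06
0.996 × C = 222255.42
C = 222255.42 / 0.996 = 223148.01
Insurance premium = 0.4% × 223148.01 = 892.59

CIF value: GBP 223148.01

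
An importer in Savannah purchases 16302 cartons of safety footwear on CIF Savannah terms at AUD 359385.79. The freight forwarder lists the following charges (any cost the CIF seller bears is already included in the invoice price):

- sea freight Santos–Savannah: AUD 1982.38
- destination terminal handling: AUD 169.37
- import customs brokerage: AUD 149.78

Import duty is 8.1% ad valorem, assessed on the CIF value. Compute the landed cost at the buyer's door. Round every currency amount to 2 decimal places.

Total landed cost: AUD 388815.19

CIF: the seller pays costs through ocean freight and marine insurance to the destination port.
Already in the invoice (seller's account under CIF): freight — exclude.
The CIF price already equals the CIF value: 359385.79
Import duty = 359385.79 × 8.1% = 29110.25
Buyer bears: destination terminal 169.37 + brokerage 149.78 + duty 29110.25 = 29429.40
Landed cost = invoice 359385.79 + 29429.40 = 388815.19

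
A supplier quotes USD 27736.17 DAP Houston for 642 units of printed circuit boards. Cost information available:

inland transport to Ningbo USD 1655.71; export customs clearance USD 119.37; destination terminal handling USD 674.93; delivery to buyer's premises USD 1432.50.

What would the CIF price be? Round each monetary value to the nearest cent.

CIF price: USD 25628.74

Not relevant to the conversion: inland to port, export clearance — on the seller under both DAP and CIF; already in the DAP price and stays in the CIF price.
From DAP to CIF, the seller no longer bears: destination terminal, delivery.
CIF price = 27736.17 − 674.93 − 1432.50 = 25628.74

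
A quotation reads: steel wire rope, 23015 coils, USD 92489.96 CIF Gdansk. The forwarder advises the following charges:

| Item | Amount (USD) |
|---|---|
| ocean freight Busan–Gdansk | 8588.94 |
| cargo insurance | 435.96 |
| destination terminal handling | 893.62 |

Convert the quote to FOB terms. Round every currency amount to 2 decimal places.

FOB price: USD 83465.06

Not relevant to the conversion: destination terminal — on the buyer under both terms; not part of either seller's price.
From CIF to FOB, the seller no longer bears: freight, insurance.
FOB price = 92489.96 − 8588.94 − 435.96 = 83465.06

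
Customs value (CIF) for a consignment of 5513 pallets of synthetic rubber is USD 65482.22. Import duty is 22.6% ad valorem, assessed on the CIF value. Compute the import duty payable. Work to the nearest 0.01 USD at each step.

Import duty: USD 14798.98

Import duty = 65482.22 × 22.6% = 14798.98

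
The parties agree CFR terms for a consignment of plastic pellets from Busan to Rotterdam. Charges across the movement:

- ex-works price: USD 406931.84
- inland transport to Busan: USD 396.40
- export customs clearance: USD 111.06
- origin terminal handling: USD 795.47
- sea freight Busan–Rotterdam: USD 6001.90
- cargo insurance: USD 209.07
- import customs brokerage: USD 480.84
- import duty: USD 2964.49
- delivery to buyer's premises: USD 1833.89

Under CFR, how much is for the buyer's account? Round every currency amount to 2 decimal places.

CFR: the seller pays costs through ocean freight to the destination port, but not insurance.
Seller's account: goods 406931.84 + inland to port 396.40 + export clearance 111.06 + origin terminal 795.47 + freight 6001.90 = 414236.67
Buyer's account: insurance 209.07 + brokerage 480.84 + duty 2964.49 + delivery 1833.89 = 5488.29

Buyer's account: USD 5488.29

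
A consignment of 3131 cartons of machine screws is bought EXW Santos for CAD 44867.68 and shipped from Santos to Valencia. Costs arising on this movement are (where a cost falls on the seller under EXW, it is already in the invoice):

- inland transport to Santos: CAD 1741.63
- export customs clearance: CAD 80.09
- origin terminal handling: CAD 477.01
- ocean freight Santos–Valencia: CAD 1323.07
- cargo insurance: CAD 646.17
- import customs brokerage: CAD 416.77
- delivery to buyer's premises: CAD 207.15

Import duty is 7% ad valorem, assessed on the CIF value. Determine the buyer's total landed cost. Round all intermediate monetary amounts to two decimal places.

Total landed cost: CAD 53199.07

EXW: the seller makes goods available at their premises; the buyer bears all onward costs.
CIF value = EXW price + inland to port + export clearance + origin terminal + freight + insurance = 44867.68 + 1741.63 + 80.09 + 477.01 + 1323.07 + 646.17 = 49135.65
Import duty = 49135.65 × 7% = 3439.50
Buyer bears: inland to port 1741.63 + export clearance 80.09 + origin terminal 477.01 + freight 1323.07 + insurance 646.17 + brokerage 416.77 + delivery 207.15 + duty 3439.50 = 8331.39
Landed cost = invoice 44867.68 + 8331.39 = 53199.07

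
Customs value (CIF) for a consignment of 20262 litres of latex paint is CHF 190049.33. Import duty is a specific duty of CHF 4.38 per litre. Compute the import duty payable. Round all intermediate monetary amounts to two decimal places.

Import duty: CHF 88747.56

Import duty = 20262 × 4.38 = 88747.56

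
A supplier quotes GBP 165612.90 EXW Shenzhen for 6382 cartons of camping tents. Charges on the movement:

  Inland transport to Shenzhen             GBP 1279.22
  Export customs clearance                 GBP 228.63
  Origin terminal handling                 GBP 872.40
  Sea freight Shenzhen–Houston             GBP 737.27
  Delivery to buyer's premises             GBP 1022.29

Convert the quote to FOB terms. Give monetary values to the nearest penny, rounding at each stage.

Not relevant to the conversion: delivery, freight — on the buyer under both terms; not part of either seller's price.
From EXW to FOB, the seller additionally bears: inland to port, export clearance, origin terminal.
FOB price = 165612.90 + 1279.22 + 228.63 + 872.40 = 167993.15

FOB price: GBP 167993.15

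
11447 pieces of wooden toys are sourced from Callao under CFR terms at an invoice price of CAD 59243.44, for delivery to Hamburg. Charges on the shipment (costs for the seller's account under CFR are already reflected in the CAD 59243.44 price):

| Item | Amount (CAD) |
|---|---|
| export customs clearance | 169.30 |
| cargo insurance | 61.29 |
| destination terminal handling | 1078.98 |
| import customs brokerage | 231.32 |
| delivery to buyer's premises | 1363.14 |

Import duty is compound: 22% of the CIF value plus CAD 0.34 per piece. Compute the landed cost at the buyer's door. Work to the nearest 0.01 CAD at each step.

CFR: the seller pays costs through ocean freight to the destination port, but not insurance.
Already in the invoice (seller's account under CFR): export clearance — exclude.
CIF value = CFR price + insurance = 59243.44 + 61.29 = 59304.73
Ad valorem component: 59304.73 × 22% = 13047.04
Specific component: 11447 × 0.34 = 3891.98
Import duty = 13047.04 + 3891.98 = 16939.02
Buyer bears: insurance 61.29 + destination terminal 1078.98 + brokerage 231.32 + delivery 1363.14 + duty 16939.02 = 19673.75
Landed cost = invoice 59243.44 + 19673.75 = 78917.19

Total landed cost: CAD 78917.19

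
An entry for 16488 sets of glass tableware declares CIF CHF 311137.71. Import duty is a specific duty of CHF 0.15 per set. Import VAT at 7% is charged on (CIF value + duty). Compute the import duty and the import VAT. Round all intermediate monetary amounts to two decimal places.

Import duty = 16488 × 0.15 = 2473.20
VAT base = CIF + duty = 311137.71 + 2473.20 = 313610.91
Import VAT = 313610.91 × 7% = 21952.76

Import duty: CHF 2473.20; import VAT: CHF 21952.76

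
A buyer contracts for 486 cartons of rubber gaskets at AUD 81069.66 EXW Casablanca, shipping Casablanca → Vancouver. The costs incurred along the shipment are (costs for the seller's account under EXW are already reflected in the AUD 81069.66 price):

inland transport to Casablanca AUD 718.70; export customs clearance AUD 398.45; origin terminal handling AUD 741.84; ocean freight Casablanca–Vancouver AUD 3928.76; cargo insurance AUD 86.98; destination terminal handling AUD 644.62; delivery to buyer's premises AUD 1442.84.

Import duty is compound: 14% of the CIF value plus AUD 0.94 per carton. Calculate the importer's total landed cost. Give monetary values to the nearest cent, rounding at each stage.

EXW: the seller makes goods available at their premises; the buyer bears all onward costs.
CIF value = EXW price + inland to port + export clearance + origin terminal + freight + insurance = 81069.66 + 718.70 + 398.45 + 741.84 + 3928.76 + 86.98 = 86944.39
Ad valorem component: 86944.39 × 14% = 12172.21
Specific component: 486 × 0.94 = 456.84
Import duty = 12172.21 + 456.84 = 12629.05
Buyer bears: inland to port 718.70 + export clearance 398.45 + origin terminal 741.84 + freight 3928.76 + insurance 86.98 + destination terminal 644.62 + delivery 1442.84 + duty 12629.05 = 20591.24
Landed cost = invoice 81069.66 + 20591.24 = 101660.90

Total landed cost: AUD 101660.90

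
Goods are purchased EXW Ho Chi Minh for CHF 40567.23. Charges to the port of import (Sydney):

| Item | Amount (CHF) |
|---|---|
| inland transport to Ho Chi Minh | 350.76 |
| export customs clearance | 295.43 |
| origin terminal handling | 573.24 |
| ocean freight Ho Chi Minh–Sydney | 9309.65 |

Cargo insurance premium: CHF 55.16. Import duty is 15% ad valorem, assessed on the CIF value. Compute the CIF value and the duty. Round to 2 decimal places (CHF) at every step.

CIF value: CHF 51151.47; import duty: CHF 7672.72

CIF = EXW price + pre-shipment costs + freight + insurance
CIF = 40567.23 + 350.76 + 295.43 + 573.24 + 9309.65 + 55.16 = 51151.47
Import duty = 51151.47 × 15% = 7672.72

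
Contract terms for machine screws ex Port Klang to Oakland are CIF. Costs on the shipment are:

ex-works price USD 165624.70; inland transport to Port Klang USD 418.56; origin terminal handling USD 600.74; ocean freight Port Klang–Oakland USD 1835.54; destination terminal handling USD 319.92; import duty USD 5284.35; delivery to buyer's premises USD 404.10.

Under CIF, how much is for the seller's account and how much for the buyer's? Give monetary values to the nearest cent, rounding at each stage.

Seller: USD 168479.54; buyer: USD 6008.37

CIF: the seller pays costs through ocean freight and marine insurance to the destination port.
Seller's account: goods 165624.70 + inland to port 418.56 + origin terminal 600.74 + freight 1835.54 = 168479.54
Buyer's account: destination terminal 319.92 + duty 5284.35 + delivery 404.10 = 6008.37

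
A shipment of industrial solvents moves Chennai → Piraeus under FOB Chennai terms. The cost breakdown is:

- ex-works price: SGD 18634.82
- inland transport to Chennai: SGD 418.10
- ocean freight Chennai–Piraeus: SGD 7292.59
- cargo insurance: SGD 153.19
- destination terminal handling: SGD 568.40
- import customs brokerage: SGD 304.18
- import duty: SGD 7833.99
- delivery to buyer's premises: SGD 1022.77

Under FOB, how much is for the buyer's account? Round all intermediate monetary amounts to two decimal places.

FOB: the seller bears costs until goods are on board at the origin port; the buyer bears freight, insurance and all costs thereafter.
Seller's account: goods 18634.82 + inland to port 418.10 = 19052.92
Buyer's account: freight 7292.59 + insurance 153.19 + destination terminal 568.40 + brokerage 304.18 + duty 7833.99 + delivery 1022.77 = 17175.12

Buyer's account: SGD 17175.12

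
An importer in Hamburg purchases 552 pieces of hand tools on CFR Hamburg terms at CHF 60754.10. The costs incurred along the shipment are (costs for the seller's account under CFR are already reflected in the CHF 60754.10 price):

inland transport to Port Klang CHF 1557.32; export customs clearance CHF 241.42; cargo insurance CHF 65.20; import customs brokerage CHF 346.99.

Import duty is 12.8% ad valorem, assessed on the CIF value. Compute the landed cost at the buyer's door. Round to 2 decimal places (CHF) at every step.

Total landed cost: CHF 68951.16

CFR: the seller pays costs through ocean freight to the destination port, but not insurance.
Already in the invoice (seller's account under CFR): inland to port, export clearance — exclude.
CIF value = CFR price + insurance = 60754.10 + 65.20 = 60819.30
Import duty = 60819.30 × 12.8% = 7784.87
Buyer bears: insurance 65.20 + brokerage 346.99 + duty 7784.87 = 8197.06
Landed cost = invoice 60754.10 + 8197.06 = 68951.16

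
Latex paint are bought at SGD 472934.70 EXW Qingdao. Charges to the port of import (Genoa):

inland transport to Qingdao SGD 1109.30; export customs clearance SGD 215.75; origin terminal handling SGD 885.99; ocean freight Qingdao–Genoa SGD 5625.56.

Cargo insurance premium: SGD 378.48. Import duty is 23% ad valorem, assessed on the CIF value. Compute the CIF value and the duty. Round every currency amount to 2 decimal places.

CIF value: SGD 481149.78; import duty: SGD 110664.45

CIF = EXW price + pre-shipment costs + freight + insurance
CIF = 472934.70 + 1109.30 + 215.75 + 885.99 + 5625.56 + 378.48 = 481149.78
Import duty = 481149.78 × 23% = 110664.45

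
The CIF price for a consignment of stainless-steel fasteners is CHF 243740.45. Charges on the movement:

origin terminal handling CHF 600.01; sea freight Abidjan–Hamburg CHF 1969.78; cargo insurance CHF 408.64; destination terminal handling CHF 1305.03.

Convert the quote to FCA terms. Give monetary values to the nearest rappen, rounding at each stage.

FCA price: CHF 240762.02

Not relevant to the conversion: destination terminal — on the buyer under both terms; not part of either seller's price.
From CIF to FCA, the seller no longer bears: origin terminal, freight, insurance.
FCA price = 243740.45 − 600.01 − 1969.78 − 408.64 = 240762.02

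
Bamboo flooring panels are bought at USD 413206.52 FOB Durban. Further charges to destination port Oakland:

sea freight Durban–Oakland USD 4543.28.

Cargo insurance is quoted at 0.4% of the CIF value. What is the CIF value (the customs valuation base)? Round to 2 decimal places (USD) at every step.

CIF value: USD 419427.51

Let C be the CIF value. C = FOB price + freight + 0.4% × C
C − 0.4% × C = 413206.52 + 4543.28
0.996 × C = 417749.80
C = 417749.80 / 0.996 = 419427.51
Insurance premium = 0.4% × 419427.51 = 1677.71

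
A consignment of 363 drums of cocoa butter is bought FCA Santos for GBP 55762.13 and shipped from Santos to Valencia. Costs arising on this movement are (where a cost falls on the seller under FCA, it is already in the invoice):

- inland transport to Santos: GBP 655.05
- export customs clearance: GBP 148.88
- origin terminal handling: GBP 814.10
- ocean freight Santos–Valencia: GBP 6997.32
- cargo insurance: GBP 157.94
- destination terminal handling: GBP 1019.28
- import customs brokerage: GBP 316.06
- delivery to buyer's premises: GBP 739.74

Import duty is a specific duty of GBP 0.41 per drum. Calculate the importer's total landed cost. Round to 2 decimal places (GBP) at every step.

FCA: the seller delivers export-cleared goods to the carrier; the buyer bears costs from that point.
Already in the invoice (seller's account under FCA): inland to port, export clearance — exclude.
CIF value = FCA price + origin terminal + freight + insurance = 55762.13 + 814.10 + 6997.32 + 157.94 = 63731.49
Import duty = 363 × 0.41 = 148.83
Buyer bears: origin terminal 814.10 + freight 6997.32 + insurance 157.94 + destination terminal 1019.28 + brokerage 316.06 + delivery 739.74 + duty 148.83 = 10193.27
Landed cost = invoice 55762.13 + 10193.27 = 65955.40

Total landed cost: GBP 65955.40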